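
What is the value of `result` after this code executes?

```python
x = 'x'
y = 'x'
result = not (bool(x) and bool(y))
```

x = 'x'; y = 'x'; result = False

False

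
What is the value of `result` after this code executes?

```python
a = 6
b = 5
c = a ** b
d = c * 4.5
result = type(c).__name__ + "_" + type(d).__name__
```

a is int; b is int; c is int; d is float; result = 'int_float'

'int_float'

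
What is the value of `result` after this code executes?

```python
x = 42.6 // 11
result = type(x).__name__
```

x is float; result = 'float'

'float'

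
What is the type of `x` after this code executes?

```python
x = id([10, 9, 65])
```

id() returns int

int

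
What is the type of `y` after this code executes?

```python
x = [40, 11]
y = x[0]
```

Indexing list[int] returns int

int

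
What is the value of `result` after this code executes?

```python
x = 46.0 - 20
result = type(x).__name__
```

x is float; result = 'float'

'float'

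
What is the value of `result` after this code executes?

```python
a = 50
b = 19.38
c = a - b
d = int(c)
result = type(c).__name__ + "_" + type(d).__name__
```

a is int; b is float; c is float; d is int; result = 'float_int'

'float_int'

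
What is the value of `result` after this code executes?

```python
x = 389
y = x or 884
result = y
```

x = 389; y = 389; result = 389

389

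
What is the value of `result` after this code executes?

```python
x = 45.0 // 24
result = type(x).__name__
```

x is float; result = 'float'

'float'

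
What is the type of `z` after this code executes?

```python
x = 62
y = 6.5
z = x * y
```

int * float = float

float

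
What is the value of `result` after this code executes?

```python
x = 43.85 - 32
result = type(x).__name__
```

x is float; result = 'float'

'float'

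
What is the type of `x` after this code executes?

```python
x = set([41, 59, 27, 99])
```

set() constructor returns set

set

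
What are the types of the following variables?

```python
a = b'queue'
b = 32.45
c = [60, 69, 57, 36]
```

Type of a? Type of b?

a is assigned a bytes literal (b'...' prefix); b is assigned a number with a decimal point, so it is a float

bytes, float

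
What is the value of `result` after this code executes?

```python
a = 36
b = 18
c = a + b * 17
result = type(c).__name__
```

a is int; b is int; c is int; result = 'int'

'int'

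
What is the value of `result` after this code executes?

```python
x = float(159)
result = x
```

x = 159.0; result = 159.0

159.0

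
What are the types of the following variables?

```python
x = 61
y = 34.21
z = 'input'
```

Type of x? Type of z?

x is assigned a bare integer (no decimal point), so it is an int; z is assigned a quoted string literal, so it is a str

int, str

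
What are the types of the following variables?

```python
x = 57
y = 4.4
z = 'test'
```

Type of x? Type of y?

x is assigned a bare integer (no decimal point), so it is an int; y is assigned a number with a decimal point, so it is a float

int, float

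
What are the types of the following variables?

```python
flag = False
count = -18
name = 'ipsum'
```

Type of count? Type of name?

count is assigned a bare integer (no decimal point), so it is an int; name is assigned a quoted string literal, so it is a str

int, str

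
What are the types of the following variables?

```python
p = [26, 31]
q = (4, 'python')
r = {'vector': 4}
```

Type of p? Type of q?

p is assigned a list literal (square brackets); q is assigned a tuple (parenthesized, comma-separated values)

list, tuple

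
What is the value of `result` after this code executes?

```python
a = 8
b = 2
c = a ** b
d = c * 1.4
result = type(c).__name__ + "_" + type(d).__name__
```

a is int; b is int; c is int; d is float; result = 'int_float'

'int_float'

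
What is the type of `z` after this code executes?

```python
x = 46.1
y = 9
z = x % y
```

float % int = float

float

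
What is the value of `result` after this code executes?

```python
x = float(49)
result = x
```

x = 49.0; result = 49.0

49.0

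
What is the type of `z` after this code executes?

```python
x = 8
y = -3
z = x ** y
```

int ** negative = float

float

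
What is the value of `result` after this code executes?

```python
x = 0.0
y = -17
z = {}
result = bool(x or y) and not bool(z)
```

x = 0.0; y = -17; z = {}; result = True

True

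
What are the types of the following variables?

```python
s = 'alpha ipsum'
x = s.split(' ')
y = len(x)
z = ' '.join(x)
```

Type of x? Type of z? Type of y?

str.split() returns list; str.join() returns str; len() returns int

list, str, int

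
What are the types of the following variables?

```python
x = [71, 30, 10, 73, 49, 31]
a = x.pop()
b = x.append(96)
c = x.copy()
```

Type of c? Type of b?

copy() returns list; append() returns None

list, NoneType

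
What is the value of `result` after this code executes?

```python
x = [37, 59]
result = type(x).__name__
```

x is list; result = 'list'

'list'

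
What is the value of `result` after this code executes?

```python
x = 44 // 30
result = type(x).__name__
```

x is int; result = 'int'

'int'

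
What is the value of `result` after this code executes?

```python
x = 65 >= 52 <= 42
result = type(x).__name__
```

x is bool; result = 'bool'

'bool'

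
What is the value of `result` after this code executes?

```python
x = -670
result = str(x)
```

x = -670; result = '-670'

'-670'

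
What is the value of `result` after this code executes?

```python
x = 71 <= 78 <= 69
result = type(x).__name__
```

x is bool; result = 'bool'

'bool'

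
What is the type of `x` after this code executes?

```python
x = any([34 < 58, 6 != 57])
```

any() returns bool

bool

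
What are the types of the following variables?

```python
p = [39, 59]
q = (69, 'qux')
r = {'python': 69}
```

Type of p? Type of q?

p is assigned a list literal (square brackets); q is assigned a tuple (parenthesized, comma-separated values)

list, tuple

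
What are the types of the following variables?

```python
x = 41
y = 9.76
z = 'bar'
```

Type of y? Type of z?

y is assigned a number with a decimal point, so it is a float; z is assigned a quoted string literal, so it is a str

float, str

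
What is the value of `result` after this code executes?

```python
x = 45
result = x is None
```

x = 45; result = False

False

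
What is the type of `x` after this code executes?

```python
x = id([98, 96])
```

id() returns int

int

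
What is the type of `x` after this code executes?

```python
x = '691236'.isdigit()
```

str.isdigit() returns bool

bool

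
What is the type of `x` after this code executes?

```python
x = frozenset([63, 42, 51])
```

frozenset() returns frozenset

frozenset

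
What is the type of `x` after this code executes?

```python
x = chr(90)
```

chr() returns str (single char)

str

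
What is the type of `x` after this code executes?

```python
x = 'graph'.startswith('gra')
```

str.startswith() returns bool

bool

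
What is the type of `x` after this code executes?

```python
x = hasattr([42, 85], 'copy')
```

hasattr() returns bool

bool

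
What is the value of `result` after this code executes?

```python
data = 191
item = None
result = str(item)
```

data = 191; item = None; result = 'None'

'None'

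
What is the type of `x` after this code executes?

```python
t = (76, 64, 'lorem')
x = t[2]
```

Index 2 of tuple is a str literal

str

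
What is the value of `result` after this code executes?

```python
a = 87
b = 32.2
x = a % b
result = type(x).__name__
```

a is int; b is float; x is float; result = 'float'

'float'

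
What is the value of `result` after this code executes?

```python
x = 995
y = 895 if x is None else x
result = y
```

x = 995; y = 995; result = 995

995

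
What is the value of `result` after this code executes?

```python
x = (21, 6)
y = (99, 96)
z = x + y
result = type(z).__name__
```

x is tuple; y is tuple; z is tuple; result = 'tuple'

'tuple'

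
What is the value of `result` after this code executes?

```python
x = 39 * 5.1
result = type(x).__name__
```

x is float; result = 'float'

'float'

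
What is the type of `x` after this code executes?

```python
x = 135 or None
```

'or' returns first truthy value

int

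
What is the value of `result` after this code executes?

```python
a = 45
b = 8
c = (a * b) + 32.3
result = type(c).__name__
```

a is int; b is int; c is float; result = 'float'

'float'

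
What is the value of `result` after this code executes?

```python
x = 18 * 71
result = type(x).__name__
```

x is int; result = 'int'

'int'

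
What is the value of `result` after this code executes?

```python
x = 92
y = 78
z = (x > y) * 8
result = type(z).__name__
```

x is int; y is int; z is int; result = 'int'

'int'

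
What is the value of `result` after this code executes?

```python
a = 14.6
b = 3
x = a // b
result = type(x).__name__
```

a is float; b is int; x is float; result = 'float'

'float'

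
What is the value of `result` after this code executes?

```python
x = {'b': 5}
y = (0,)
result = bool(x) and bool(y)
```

x = {'b': 5}; y = (0,); result = True

True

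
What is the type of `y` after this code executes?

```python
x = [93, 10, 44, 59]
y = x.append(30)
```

list.append() returns None (mutates in place)

NoneType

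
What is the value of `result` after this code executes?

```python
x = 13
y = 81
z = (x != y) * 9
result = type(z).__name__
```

x is int; y is int; z is int; result = 'int'

'int'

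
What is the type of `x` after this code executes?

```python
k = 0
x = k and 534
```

'and' returns first falsy value (0 is int)

int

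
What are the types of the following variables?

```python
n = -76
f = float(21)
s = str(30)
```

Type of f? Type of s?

f is assigned the result of calling float(), which returns a float; s is assigned the result of calling str(), which returns a str

float, str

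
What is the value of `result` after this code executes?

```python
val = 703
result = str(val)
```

val = 703; result = '703'

'703'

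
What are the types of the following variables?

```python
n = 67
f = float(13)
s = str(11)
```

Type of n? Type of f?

n is assigned a bare integer (no decimal point), so it is an int; f is assigned the result of calling float(), which returns a float

int, float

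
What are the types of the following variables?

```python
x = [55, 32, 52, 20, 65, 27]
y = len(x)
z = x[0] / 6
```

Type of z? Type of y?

int / int = float; len() returns int

float, int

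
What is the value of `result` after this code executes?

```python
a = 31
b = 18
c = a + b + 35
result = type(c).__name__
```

a is int; b is int; c is int; result = 'int'

'int'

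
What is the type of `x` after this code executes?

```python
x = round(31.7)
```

round() with no decimal places returns int

int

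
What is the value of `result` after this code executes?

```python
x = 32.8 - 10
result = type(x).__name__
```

x is float; result = 'float'

'float'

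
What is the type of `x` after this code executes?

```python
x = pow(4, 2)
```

pow(int, int) returns int

int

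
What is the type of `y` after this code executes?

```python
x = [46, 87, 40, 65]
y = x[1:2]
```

Slicing a list returns a list

list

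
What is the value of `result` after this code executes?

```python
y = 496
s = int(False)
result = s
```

y = 496; s = 0; result = 0

0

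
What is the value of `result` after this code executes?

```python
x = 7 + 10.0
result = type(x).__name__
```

x is float; result = 'float'

'float'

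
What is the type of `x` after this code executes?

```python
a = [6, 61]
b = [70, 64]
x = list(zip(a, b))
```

list(zip()) returns a list of tuples

list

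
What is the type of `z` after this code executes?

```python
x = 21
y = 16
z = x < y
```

Comparison returns bool

bool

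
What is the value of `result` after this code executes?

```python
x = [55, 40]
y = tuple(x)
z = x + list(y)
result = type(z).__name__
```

x is list; y is tuple; z is list; result = 'list'

'list'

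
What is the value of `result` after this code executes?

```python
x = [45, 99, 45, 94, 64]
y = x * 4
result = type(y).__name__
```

x is list; y is list; result = 'list'

'list'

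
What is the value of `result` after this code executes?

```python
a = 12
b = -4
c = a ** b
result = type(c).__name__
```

a is int; b is int; c is float; result = 'float'

'float'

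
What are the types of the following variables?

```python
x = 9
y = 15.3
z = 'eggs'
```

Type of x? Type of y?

x is assigned a bare integer (no decimal point), so it is an int; y is assigned a number with a decimal point, so it is a float

int, float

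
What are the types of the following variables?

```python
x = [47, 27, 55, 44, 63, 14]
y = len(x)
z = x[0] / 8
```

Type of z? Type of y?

int / int = float; len() returns int

float, int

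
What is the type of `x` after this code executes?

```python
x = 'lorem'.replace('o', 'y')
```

str.replace() returns str

str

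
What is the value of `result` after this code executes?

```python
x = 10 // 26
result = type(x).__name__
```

x is int; result = 'int'

'int'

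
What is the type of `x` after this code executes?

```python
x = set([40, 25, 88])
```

set() constructor returns set

set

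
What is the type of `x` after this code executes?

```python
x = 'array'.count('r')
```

str.count() returns int

int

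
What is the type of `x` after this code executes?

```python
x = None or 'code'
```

'or' with None returns the other truthy value (str)

str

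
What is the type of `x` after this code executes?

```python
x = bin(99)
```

bin() returns str representation

str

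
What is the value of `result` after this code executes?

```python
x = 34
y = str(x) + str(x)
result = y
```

x = 34; y = '3434'; result = '3434'

'3434'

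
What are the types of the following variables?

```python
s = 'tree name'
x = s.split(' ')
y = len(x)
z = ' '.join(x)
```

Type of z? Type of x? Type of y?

str.join() returns str; str.split() returns list; len() returns int

str, list, int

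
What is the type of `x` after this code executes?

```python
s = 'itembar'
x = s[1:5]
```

Slicing a str returns str

str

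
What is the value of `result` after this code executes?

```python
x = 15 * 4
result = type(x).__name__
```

x is int; result = 'int'

'int'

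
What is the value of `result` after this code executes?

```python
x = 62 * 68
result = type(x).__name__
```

x is int; result = 'int'

'int'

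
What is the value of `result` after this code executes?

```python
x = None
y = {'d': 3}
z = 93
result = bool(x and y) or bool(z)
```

x = None; y = {'d': 3}; z = 93; result = True

True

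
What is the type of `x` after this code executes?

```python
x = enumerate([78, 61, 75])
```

enumerate() returns an enumerate object

enumerate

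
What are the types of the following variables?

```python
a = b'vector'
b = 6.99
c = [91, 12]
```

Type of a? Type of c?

a is assigned a bytes literal (b'...' prefix); c is assigned a list literal (square brackets)

bytes, list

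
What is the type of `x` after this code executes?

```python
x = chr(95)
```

chr() returns str (single char)

str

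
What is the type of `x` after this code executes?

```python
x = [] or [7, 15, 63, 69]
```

'or' returns first truthy value (list)

list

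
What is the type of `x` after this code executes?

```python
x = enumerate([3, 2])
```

enumerate() returns an enumerate object

enumerate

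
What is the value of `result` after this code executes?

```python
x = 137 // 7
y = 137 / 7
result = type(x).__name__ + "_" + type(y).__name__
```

x is int; y is float; result = 'int_float'

'int_float'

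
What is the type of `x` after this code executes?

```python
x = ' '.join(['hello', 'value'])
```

str.join() returns str

str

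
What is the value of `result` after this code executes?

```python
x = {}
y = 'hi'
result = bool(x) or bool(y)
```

x = {}; y = 'hi'; result = True

True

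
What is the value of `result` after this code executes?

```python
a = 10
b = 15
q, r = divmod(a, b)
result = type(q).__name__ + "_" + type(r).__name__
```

a is int; b is int; q is int; r is int; result = 'int_int'

'int_int'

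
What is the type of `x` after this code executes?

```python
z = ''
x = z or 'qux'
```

'or' returns first truthy value (str)

str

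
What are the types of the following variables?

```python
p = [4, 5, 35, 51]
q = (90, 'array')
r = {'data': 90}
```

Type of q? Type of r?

q is assigned a tuple (parenthesized, comma-separated values); r is assigned a dict literal ({key: value})

tuple, dict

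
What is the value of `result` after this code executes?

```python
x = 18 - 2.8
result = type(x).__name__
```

x is float; result = 'float'

'float'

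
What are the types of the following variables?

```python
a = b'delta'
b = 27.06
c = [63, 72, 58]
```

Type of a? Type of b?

a is assigned a bytes literal (b'...' prefix); b is assigned a number with a decimal point, so it is a float

bytes, float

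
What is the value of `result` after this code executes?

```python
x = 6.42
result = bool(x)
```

x = 6.42; result = True

True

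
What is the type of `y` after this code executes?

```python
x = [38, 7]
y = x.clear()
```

list.clear() returns None

NoneType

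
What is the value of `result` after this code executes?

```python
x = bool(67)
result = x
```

x = True; result = True

True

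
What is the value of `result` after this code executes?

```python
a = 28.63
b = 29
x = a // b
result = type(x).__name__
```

a is float; b is int; x is float; result = 'float'

'float'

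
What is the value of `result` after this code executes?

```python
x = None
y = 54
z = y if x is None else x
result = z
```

x = None; y = 54; z = 54; result = 54

54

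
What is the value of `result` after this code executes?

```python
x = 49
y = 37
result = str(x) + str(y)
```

x = 49; y = 37; result = '4937'

'4937'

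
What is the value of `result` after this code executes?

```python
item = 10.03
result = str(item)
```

item = 10.03; result = '10.03'

'10.03'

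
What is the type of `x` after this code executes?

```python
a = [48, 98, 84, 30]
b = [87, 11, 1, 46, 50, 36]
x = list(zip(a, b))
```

list(zip()) returns a list of tuples

list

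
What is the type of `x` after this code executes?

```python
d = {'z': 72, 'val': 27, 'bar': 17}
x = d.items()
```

dict.items() returns dict_items view

dict_items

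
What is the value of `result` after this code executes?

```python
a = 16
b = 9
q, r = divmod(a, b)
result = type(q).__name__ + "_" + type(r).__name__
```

a is int; b is int; q is int; r is int; result = 'int_int'

'int_int'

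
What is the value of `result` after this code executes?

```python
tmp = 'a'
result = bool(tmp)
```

tmp = 'a'; result = True

True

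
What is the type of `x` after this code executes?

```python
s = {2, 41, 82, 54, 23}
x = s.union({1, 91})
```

set.union() returns a new set

set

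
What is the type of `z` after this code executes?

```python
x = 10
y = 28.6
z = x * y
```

int * float = float

float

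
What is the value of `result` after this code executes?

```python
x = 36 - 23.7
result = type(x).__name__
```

x is float; result = 'float'

'float'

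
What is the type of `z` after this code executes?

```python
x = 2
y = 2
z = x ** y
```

positive int ** positive int = int

int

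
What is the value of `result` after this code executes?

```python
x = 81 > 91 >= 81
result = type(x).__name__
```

x is bool; result = 'bool'

'bool'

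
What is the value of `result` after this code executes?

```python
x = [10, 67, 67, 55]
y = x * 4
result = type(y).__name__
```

x is list; y is list; result = 'list'

'list'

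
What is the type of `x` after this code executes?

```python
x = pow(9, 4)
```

pow(int, int) returns int

int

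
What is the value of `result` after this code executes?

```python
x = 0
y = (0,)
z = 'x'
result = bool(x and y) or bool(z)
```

x = 0; y = (0,); z = 'x'; result = True

True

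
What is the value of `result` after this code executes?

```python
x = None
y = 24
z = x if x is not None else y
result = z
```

x = None; y = 24; z = 24; result = 24

24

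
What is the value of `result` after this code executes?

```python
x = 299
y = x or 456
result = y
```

x = 299; y = 299; result = 299

299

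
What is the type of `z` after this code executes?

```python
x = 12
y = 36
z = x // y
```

int // int = int

int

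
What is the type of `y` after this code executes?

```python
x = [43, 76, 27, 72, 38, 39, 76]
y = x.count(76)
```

list.count() returns int

int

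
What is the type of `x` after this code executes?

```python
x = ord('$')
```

ord() returns int (code point)

int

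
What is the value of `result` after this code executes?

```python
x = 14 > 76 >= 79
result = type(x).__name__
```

x is bool; result = 'bool'

'bool'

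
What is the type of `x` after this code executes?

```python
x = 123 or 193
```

'or' returns first truthy value (int)

int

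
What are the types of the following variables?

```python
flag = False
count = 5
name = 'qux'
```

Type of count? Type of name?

count is assigned a bare integer (no decimal point), so it is an int; name is assigned a quoted string literal, so it is a str

int, str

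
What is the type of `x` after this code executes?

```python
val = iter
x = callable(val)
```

callable() returns bool

bool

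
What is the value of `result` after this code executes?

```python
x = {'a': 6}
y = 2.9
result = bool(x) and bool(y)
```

x = {'a': 6}; y = 2.9; result = True

True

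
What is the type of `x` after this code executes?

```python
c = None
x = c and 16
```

'and' returns first falsy value (None)

NoneType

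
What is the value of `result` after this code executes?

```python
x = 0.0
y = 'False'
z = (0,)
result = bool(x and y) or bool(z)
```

x = 0.0; y = 'False'; z = (0,); result = True

True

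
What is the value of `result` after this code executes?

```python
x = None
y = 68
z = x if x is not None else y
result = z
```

x = None; y = 68; z = 68; result = 68

68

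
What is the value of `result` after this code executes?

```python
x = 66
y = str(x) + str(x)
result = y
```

x = 66; y = '6666'; result = '6666'

'6666'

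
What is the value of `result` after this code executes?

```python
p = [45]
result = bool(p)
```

p = [45]; result = True

True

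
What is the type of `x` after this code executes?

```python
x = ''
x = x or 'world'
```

'or' returns first truthy value (str)

str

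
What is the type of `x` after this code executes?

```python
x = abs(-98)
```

abs() of int returns int

int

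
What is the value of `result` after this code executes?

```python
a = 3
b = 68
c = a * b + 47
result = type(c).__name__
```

a is int; b is int; c is int; result = 'int'

'int'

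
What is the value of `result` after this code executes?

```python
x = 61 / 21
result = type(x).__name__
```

x is float; result = 'float'

'float'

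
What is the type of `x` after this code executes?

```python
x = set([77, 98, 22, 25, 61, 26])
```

set() constructor returns set

set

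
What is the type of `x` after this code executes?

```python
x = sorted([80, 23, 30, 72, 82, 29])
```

sorted() always returns list

list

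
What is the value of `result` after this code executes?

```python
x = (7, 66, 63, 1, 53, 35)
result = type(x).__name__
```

x is tuple; result = 'tuple'

'tuple'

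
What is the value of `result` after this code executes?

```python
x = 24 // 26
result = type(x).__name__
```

x is int; result = 'int'

'int'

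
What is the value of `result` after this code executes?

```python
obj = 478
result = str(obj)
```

obj = 478; result = '478'

'478'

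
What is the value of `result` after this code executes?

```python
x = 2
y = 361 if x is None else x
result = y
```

x = 2; y = 2; result = 2

2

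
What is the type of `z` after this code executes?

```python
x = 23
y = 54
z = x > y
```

Comparison returns bool

bool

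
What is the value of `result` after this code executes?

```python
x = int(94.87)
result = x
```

x = 94; result = 94

94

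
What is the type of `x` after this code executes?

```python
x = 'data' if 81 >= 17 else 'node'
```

Both branches of conditional are str

str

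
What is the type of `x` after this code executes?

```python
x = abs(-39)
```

abs() of int returns int

int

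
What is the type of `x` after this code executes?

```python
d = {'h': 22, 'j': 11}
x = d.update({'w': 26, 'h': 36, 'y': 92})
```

dict.update() returns None

NoneType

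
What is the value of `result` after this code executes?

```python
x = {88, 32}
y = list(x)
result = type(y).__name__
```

x is set; y is list; result = 'list'

'list'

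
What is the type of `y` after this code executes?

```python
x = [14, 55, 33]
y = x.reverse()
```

list.reverse() returns None

NoneType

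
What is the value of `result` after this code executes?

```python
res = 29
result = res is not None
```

res = 29; result = True

True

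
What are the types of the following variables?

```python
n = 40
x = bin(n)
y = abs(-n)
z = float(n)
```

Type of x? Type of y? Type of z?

bin() returns str; abs() of int returns int; float() returns float

str, int, float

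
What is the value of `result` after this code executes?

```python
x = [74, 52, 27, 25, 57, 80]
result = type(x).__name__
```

x is list; result = 'list'

'list'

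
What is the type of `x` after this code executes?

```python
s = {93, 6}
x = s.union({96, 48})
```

set.union() returns a new set

set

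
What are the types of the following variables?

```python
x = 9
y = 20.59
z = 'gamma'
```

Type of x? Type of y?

x is assigned a bare integer (no decimal point), so it is an int; y is assigned a number with a decimal point, so it is a float

int, float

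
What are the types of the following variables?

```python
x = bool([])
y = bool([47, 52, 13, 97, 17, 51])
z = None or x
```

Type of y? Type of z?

bool() returns bool; None or bool returns the bool

bool, bool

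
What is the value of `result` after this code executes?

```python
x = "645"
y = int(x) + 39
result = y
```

x = '645'; y = 684; result = 684

684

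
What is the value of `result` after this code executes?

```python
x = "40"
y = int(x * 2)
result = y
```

x = '40'; y = 4040; result = 4040

4040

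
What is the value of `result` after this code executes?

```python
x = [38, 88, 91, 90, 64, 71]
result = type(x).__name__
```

x is list; result = 'list'

'list'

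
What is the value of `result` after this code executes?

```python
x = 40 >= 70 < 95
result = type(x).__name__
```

x is bool; result = 'bool'

'bool'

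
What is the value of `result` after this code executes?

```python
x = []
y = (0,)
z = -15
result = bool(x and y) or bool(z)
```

x = []; y = (0,); z = -15; result = True

True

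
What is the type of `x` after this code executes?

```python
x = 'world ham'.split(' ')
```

str.split() returns list

list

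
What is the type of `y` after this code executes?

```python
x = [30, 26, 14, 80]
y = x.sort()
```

list.sort() returns None (mutates in place)

NoneType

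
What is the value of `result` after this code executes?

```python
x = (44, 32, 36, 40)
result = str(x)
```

x = (44, 32, 36, 40); result = '(44, 32, 36, 40)'

'(44, 32, 36, 40)'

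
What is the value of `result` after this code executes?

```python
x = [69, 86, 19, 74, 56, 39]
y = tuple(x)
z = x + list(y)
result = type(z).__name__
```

x is list; y is tuple; z is list; result = 'list'

'list'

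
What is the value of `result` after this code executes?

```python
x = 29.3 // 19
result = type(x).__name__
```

x is float; result = 'float'

'float'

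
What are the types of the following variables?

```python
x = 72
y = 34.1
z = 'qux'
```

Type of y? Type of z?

y is assigned a number with a decimal point, so it is a float; z is assigned a quoted string literal, so it is a str

float, str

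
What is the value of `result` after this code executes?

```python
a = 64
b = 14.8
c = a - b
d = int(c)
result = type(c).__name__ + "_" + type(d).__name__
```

a is int; b is float; c is float; d is int; result = 'float_int'

'float_int'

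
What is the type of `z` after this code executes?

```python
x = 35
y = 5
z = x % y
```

int % int = int

int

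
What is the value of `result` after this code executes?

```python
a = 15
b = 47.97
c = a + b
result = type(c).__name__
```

a is int; b is float; c is float; result = 'float'

'float'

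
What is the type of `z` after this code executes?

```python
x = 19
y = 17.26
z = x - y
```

int - float = float

float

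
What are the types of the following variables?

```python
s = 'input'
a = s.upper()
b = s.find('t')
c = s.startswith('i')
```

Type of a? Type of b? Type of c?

upper() returns str; find() returns int; startswith() returns bool

str, int, bool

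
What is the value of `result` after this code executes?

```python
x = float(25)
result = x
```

x = 25.0; result = 25.0

25.0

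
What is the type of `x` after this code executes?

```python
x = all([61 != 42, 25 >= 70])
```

all() returns bool

bool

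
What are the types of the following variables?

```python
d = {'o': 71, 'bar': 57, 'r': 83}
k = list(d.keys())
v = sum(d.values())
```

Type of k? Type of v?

list() converts to list; sum of ints is int

list, int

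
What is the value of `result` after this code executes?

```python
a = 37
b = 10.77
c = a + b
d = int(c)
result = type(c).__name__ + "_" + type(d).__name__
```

a is int; b is float; c is float; d is int; result = 'float_int'

'float_int'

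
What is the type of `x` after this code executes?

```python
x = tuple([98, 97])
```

tuple() constructor returns tuple

tuple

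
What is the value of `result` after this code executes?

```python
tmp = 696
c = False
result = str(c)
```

tmp = 696; c = False; result = 'False'

'False'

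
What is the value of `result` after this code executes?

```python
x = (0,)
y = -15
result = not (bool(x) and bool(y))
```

x = (0,); y = -15; result = False

False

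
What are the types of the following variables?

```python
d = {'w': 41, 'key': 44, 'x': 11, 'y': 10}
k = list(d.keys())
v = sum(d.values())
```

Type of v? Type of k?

sum of ints is int; list() converts to list

int, list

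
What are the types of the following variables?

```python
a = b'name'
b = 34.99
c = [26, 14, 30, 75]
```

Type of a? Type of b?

a is assigned a bytes literal (b'...' prefix); b is assigned a number with a decimal point, so it is a float

bytes, float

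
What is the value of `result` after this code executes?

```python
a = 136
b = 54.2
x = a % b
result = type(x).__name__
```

a is int; b is float; x is float; result = 'float'

'float'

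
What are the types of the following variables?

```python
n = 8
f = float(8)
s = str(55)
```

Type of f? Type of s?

f is assigned the result of calling float(), which returns a float; s is assigned the result of calling str(), which returns a str

float, str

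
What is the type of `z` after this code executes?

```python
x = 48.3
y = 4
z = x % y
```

float % int = float

float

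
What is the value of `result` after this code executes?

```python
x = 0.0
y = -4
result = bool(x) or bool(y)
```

x = 0.0; y = -4; result = True

True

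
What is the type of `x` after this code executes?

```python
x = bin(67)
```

bin() returns str representation

str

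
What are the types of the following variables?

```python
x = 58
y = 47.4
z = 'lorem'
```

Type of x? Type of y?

x is assigned a bare integer (no decimal point), so it is an int; y is assigned a number with a decimal point, so it is a float

int, float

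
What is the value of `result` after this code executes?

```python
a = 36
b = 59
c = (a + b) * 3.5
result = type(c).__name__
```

a is int; b is int; c is float; result = 'float'

'float'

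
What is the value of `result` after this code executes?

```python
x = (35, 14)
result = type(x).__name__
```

x is tuple; result = 'tuple'

'tuple'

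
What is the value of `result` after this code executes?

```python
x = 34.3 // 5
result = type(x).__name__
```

x is float; result = 'float'

'float'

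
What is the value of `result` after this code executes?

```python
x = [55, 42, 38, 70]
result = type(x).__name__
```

x is list; result = 'list'

'list'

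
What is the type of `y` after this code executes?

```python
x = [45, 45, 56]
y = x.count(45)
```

list.count() returns int

int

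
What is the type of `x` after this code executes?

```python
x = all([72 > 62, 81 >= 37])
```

all() returns bool

bool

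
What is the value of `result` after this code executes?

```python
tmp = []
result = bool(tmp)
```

tmp = []; result = False

False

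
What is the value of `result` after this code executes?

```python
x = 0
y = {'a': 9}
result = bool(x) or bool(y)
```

x = 0; y = {'a': 9}; result = True

True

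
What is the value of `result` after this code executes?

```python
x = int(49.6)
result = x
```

x = 49; result = 49

49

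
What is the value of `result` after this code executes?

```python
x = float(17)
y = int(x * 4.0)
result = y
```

x = 17.0; y = 68; result = 68

68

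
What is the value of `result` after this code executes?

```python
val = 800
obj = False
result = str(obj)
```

val = 800; obj = False; result = 'False'

'False'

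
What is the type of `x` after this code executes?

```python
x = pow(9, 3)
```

pow(int, int) returns int

int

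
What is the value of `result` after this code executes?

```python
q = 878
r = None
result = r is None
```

q = 878; r = None; result = True

True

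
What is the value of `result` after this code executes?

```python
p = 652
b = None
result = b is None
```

p = 652; b = None; result = True

True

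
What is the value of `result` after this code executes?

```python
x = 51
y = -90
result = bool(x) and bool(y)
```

x = 51; y = -90; result = True

True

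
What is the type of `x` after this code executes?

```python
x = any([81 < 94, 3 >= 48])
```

any() returns bool

bool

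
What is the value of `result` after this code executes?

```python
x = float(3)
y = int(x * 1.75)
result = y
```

x = 3.0; y = 5; result = 5

5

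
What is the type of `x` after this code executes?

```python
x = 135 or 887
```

'or' returns first truthy value (int)

int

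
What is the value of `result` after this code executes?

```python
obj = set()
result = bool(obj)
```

obj = set(); result = False

False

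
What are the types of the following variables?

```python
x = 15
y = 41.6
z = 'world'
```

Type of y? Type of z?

y is assigned a number with a decimal point, so it is a float; z is assigned a quoted string literal, so it is a str

float, str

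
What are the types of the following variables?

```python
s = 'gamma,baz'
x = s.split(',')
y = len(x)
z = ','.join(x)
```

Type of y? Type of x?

len() returns int; str.split() returns list

int, list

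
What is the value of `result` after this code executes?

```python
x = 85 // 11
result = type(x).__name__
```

x is int; result = 'int'

'int'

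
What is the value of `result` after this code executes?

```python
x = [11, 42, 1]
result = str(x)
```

x = [11, 42, 1]; result = '[11, 42, 1]'

'[11, 42, 1]'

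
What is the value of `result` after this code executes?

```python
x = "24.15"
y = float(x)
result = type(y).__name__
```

x is str; y is float; result = 'float'

'float'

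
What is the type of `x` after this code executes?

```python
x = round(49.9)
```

round() with no decimal places returns int

int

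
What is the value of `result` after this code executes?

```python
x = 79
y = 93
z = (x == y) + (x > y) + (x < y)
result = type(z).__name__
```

x is int; y is int; z is int; result = 'int'

'int'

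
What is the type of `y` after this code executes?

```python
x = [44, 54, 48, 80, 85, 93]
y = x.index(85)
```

list.index() returns int

int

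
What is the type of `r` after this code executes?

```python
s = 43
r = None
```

None has type NoneType

NoneType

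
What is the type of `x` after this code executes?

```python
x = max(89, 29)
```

max() of ints returns int

int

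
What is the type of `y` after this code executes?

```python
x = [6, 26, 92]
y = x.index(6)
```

list.index() returns int

int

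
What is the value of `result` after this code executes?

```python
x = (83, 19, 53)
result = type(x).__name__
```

x is tuple; result = 'tuple'

'tuple'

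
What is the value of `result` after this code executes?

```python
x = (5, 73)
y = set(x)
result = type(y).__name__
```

x is tuple; y is set; result = 'set'

'set'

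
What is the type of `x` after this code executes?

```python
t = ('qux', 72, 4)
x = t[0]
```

Index 0 of tuple is a str literal

str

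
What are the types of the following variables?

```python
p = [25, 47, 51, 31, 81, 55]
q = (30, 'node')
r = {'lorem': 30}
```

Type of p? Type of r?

p is assigned a list literal (square brackets); r is assigned a dict literal ({key: value})

list, dict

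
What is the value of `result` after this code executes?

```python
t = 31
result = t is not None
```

t = 31; result = True

True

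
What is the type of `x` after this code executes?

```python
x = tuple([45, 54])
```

tuple() constructor returns tuple

tuple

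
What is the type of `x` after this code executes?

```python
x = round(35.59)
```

round() with no decimal places returns int

int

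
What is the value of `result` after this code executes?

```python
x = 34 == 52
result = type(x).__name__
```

x is bool; result = 'bool'

'bool'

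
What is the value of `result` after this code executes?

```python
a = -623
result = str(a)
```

a = -623; result = '-623'

'-623'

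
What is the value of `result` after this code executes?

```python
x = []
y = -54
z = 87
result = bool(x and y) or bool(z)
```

x = []; y = -54; z = 87; result = True

True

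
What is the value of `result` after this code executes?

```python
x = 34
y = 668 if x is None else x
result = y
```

x = 34; y = 34; result = 34

34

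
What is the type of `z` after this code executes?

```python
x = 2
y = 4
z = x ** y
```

positive int ** positive int = int

int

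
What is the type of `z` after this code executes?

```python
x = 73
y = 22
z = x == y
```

Equality comparison returns bool

bool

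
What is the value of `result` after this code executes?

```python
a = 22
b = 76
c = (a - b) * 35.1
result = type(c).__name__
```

a is int; b is int; c is float; result = 'float'

'float'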